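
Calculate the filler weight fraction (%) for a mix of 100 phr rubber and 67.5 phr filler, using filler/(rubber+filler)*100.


Filler % = filler / (rubber + filler) * 100
= 67.5 / (100 + 67.5) * 100
= 67.5 / 167.5 * 100
= 40.3%

40.3%


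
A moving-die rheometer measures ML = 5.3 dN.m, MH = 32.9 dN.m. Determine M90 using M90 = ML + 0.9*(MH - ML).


M90 = ML + 0.9 * (MH - ML)
M90 = 5.3 + 0.9 * (32.9 - 5.3)
M90 = 5.3 + 0.9 * 27.6
M90 = 30.14 dN.m

30.14 dN.m


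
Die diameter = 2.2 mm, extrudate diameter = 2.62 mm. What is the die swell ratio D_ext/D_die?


Die swell ratio = D_extrudate / D_die
= 2.62 / 2.2
= 1.191

Die swell = 1.191


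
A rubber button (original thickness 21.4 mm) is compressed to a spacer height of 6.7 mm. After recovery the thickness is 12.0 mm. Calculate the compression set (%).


CS = (t0 - recovered) / (t0 - ts) * 100
= (21.4 - 12.0) / (21.4 - 6.7) * 100
= 9.4 / 14.7 * 100
= 63.9%

63.9%


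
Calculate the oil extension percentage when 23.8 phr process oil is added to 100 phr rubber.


Oil % = oil / (100 + oil) * 100
= 23.8 / (100 + 23.8) * 100
= 23.8 / 123.8 * 100
= 19.22%

19.22%


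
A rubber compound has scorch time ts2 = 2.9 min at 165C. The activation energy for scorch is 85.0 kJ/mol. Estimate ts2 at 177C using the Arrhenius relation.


Convert temperatures: T1 = 165 + 273.15 = 438.15 K, T2 = 177 + 273.15 = 450.15 K
ts2_new = 2.9 * exp(85000 / 8.314 * (1/450.15 - 1/438.15))
1/T2 - 1/T1 = -6.0842e-05
ts2_new = 1.56 min

1.56 min


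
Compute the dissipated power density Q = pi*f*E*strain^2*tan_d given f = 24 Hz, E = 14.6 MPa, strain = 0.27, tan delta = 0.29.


Q = pi * f * E * strain^2 * tan_d
= pi * 24 * 14.6 * 0.27^2 * 0.29
= pi * 24 * 14.6 * 0.0729 * 0.29
= 23.2723

Q = 23.2723


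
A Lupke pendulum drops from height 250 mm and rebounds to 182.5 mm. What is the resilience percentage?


Resilience = h_rebound / h_drop * 100
= 182.5 / 250 * 100
= 73.0%

73.0%


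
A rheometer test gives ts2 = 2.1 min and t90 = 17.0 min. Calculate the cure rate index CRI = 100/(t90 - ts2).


CRI = 100 / (t90 - ts2)
= 100 / (17.0 - 2.1)
= 100 / 14.9
= 6.71 min^-1

6.71 min^-1


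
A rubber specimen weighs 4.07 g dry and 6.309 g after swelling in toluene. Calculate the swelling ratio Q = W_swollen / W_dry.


Q = W_swollen / W_dry
Q = 6.309 / 4.07
Q = 1.55

Q = 1.55


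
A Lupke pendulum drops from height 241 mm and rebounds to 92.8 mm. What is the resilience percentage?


Resilience = h_rebound / h_drop * 100
= 92.8 / 241 * 100
= 38.5%

38.5%


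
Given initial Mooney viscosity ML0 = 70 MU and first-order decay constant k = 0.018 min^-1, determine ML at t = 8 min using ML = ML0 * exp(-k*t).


ML = ML0 * exp(-k * t)
ML = 70 * exp(-0.018 * 8)
ML = 70 * 0.8659
ML = 60.61 MU

60.61 MU


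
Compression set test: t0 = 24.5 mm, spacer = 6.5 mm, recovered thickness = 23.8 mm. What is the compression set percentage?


CS = (t0 - recovered) / (t0 - ts) * 100
= (24.5 - 23.8) / (24.5 - 6.5) * 100
= 0.7 / 18.0 * 100
= 3.9%

3.9%


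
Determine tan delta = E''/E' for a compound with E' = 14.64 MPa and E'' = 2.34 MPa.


tan delta = E'' / E'
= 2.34 / 14.64
= 0.1598

tan delta = 0.1598


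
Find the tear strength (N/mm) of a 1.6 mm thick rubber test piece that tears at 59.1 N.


Tear strength = force / thickness
= 59.1 / 1.6
= 36.94 N/mm

36.94 N/mm


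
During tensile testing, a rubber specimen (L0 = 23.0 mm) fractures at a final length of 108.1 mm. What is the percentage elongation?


Elongation = (Lf - L0) / L0 * 100
= (108.1 - 23.0) / 23.0 * 100
= 85.1 / 23.0 * 100
= 370.0%

370.0%


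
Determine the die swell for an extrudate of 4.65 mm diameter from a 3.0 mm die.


Die swell ratio = D_extrudate / D_die
= 4.65 / 3.0
= 1.55

Die swell = 1.55


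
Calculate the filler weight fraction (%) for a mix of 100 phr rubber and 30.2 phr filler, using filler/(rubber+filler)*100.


Filler % = filler / (rubber + filler) * 100
= 30.2 / (100 + 30.2) * 100
= 30.2 / 130.2 * 100
= 23.2%

23.2%


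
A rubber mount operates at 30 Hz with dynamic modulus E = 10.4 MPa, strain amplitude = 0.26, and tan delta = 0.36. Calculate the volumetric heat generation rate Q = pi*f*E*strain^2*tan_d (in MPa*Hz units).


Q = pi * f * E * strain^2 * tan_d
= pi * 30 * 10.4 * 0.26^2 * 0.36
= pi * 30 * 10.4 * 0.0676 * 0.36
= 23.8536

Q = 23.8536


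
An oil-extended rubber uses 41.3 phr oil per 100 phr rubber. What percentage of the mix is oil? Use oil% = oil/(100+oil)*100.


Oil % = oil / (100 + oil) * 100
= 41.3 / (100 + 41.3) * 100
= 41.3 / 141.3 * 100
= 29.23%

29.23%


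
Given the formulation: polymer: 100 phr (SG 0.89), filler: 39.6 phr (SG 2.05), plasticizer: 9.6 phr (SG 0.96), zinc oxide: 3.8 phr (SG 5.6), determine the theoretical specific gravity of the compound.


Sum of weights = 153.0
Volume contributions:
  polymer: 100/0.89 = 112.3596
  filler: 39.6/2.05 = 19.3171
  plasticizer: 9.6/0.96 = 10.0000
  zinc oxide: 3.8/5.6 = 0.6786
Sum of volumes = 142.3552
SG = 153.0 / 142.3552 = 1.075

SG = 1.075


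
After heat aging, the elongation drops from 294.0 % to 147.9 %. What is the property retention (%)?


Retention = aged / original * 100
= 147.9 / 294.0 * 100
= 50.3%

50.3%


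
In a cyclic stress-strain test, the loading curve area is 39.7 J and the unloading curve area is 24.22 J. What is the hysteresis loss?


Hysteresis loss = loading - unloading
= 39.7 - 24.22
= 15.48 J

15.48 J


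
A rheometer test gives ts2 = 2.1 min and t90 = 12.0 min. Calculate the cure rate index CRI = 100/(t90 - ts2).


CRI = 100 / (t90 - ts2)
= 100 / (12.0 - 2.1)
= 100 / 9.9
= 10.1 min^-1

10.1 min^-1


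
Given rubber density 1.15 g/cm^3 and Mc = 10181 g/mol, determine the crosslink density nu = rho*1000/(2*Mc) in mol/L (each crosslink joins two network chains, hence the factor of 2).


nu = rho * 1000 / (2 * Mc)
nu = 1.15 * 1000 / (2 * 10181)
nu = 1150.0 / 20362
nu = 0.0565 mol/L

0.0565 mol/L


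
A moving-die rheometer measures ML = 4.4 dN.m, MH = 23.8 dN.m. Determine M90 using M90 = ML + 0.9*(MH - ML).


M90 = ML + 0.9 * (MH - ML)
M90 = 4.4 + 0.9 * (23.8 - 4.4)
M90 = 4.4 + 0.9 * 19.4
M90 = 21.86 dN.m

21.86 dN.m


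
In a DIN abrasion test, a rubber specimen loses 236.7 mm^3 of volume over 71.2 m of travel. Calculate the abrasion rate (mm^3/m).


Rate = volume_loss / distance
= 236.7 / 71.2
= 3.324 mm^3/m

3.324 mm^3/m


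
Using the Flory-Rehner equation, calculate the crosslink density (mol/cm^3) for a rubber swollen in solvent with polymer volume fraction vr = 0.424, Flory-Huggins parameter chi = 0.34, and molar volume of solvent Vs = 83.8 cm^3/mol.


ln(1 - vr) = ln(1 - 0.424) = -0.5516
Numerator = -((-0.5516) + 0.424 + 0.34 * 0.424^2) = 0.0665
Denominator = 83.8 * (0.424^(1/3) - 0.424/2) = 45.1897
nu = 0.0665 / 45.1897 = 0.0015 mol/cm^3

0.0015 mol/cm^3


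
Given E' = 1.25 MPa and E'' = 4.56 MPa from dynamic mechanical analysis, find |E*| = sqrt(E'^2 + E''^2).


|E*| = sqrt(E'^2 + E''^2)
= sqrt(1.25^2 + 4.56^2)
= sqrt(1.5625 + 20.7936)
= 4.728 MPa

4.728 MPa


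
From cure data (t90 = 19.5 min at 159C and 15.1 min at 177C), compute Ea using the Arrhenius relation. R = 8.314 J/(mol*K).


T1 = 432.15 K, T2 = 450.15 K
1/T1 - 1/T2 = 9.2530e-05
ln(t1/t2) = ln(19.5/15.1) = 0.2557
Ea = 8.314 * 0.2557 / 9.2530e-05 = 22977.0098 J/mol
Ea = 22.98 kJ/mol

22.98 kJ/mol


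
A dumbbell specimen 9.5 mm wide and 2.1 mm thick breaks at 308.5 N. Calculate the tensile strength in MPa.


Area = width * thickness = 9.5 * 2.1 = 19.95 mm^2
TS = force / area = 308.5 / 19.95 = 15.46 MPa

15.46 MPa


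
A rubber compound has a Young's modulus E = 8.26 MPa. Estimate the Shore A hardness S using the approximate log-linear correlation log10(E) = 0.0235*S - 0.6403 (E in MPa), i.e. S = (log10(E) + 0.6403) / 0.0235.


log10(E) = 0.0235*S - 0.6403  =>  S = (log10(E) + 0.6403) / 0.0235
log10(8.26) = 0.916980
S = (0.916980 + 0.6403) / 0.0235 = 1.557280 / 0.0235
S = 66.3

Shore A = 66.3


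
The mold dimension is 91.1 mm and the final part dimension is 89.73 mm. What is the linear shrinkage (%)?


Shrinkage = (mold - part) / mold * 100
= (91.1 - 89.73) / 91.1 * 100
= 1.37 / 91.1 * 100
= 1.5%

1.5%


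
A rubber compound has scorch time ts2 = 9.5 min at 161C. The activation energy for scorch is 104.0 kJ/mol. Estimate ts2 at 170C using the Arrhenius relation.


Convert temperatures: T1 = 161 + 273.15 = 434.15 K, T2 = 170 + 273.15 = 443.15 K
ts2_new = 9.5 * exp(104000 / 8.314 * (1/443.15 - 1/434.15))
1/T2 - 1/T1 = -4.6779e-05
ts2_new = 5.29 min

5.29 min


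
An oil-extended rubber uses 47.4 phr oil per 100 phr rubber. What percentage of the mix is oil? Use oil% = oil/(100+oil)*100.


Oil % = oil / (100 + oil) * 100
= 47.4 / (100 + 47.4) * 100
= 47.4 / 147.4 * 100
= 32.16%

32.16%


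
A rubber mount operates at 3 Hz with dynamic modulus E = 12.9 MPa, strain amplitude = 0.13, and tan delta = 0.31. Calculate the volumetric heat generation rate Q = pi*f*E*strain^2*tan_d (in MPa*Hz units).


Q = pi * f * E * strain^2 * tan_d
= pi * 3 * 12.9 * 0.13^2 * 0.31
= pi * 3 * 12.9 * 0.0169 * 0.31
= 0.6370

Q = 0.6370


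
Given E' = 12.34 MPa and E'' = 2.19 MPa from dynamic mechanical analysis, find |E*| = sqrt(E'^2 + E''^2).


|E*| = sqrt(E'^2 + E''^2)
= sqrt(12.34^2 + 2.19^2)
= sqrt(152.2756 + 4.7961)
= 12.533 MPa

12.533 MPa


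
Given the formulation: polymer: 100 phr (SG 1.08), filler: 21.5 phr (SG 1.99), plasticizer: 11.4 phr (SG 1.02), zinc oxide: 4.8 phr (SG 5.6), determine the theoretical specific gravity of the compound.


Sum of weights = 137.7
Volume contributions:
  polymer: 100/1.08 = 92.5926
  filler: 21.5/1.99 = 10.8040
  plasticizer: 11.4/1.02 = 11.1765
  zinc oxide: 4.8/5.6 = 0.8571
Sum of volumes = 115.4302
SG = 137.7 / 115.4302 = 1.193

SG = 1.193


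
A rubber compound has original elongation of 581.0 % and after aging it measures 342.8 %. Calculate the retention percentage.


Retention = aged / original * 100
= 342.8 / 581.0 * 100
= 59.0%

59.0%


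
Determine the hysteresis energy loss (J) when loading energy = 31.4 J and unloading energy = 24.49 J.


Hysteresis loss = loading - unloading
= 31.4 - 24.49
= 6.91 J

6.91 J


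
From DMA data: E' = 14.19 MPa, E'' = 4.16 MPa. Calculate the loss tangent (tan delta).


tan delta = E'' / E'
= 4.16 / 14.19
= 0.2932

tan delta = 0.2932


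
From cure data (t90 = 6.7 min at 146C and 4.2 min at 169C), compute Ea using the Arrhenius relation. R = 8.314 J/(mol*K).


T1 = 419.15 K, T2 = 442.15 K
1/T1 - 1/T2 = 1.2410e-04
ln(t1/t2) = ln(6.7/4.2) = 0.4670
Ea = 8.314 * 0.4670 / 1.2410e-04 = 31286.6853 J/mol
Ea = 31.29 kJ/mol

31.29 kJ/mol


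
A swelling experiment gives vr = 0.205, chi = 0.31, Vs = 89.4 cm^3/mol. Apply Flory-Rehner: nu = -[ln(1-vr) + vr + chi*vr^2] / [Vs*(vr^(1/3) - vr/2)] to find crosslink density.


ln(1 - vr) = ln(1 - 0.205) = -0.2294
Numerator = -((-0.2294) + 0.205 + 0.31 * 0.205^2) = 0.0114
Denominator = 89.4 * (0.205^(1/3) - 0.205/2) = 43.5500
nu = 0.0114 / 43.5500 = 2.6143e-04 mol/cm^3

2.6143e-04 mol/cm^3


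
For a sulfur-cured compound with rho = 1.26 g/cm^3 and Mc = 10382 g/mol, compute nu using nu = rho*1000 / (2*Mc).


nu = rho * 1000 / (2 * Mc)
nu = 1.26 * 1000 / (2 * 10382)
nu = 1260.0 / 20764
nu = 0.0607 mol/L

0.0607 mol/L


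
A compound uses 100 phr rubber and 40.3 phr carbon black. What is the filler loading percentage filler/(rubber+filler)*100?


Filler % = filler / (rubber + filler) * 100
= 40.3 / (100 + 40.3) * 100
= 40.3 / 140.3 * 100
= 28.72%

28.72%


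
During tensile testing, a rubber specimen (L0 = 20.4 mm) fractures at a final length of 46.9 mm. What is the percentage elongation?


Elongation = (Lf - L0) / L0 * 100
= (46.9 - 20.4) / 20.4 * 100
= 26.5 / 20.4 * 100
= 129.9%

129.9%


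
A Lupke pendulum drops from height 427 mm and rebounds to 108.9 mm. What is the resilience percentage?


Resilience = h_rebound / h_drop * 100
= 108.9 / 427 * 100
= 25.5%

25.5%


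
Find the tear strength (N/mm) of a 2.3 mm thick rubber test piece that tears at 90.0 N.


Tear strength = force / thickness
= 90.0 / 2.3
= 39.13 N/mm

39.13 N/mm


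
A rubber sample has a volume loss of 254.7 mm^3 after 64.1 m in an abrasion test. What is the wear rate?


Rate = volume_loss / distance
= 254.7 / 64.1
= 3.973 mm^3/m

3.973 mm^3/m


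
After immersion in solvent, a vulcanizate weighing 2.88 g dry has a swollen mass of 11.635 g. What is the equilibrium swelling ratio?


Q = W_swollen / W_dry
Q = 11.635 / 2.88
Q = 4.04

Q = 4.04


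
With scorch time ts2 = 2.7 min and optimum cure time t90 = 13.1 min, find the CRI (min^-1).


CRI = 100 / (t90 - ts2)
= 100 / (13.1 - 2.7)
= 100 / 10.4
= 9.62 min^-1

9.62 min^-1


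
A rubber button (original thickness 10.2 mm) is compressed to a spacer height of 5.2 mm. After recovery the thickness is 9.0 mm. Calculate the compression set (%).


CS = (t0 - recovered) / (t0 - ts) * 100
= (10.2 - 9.0) / (10.2 - 5.2) * 100
= 1.2 / 5.0 * 100
= 24.0%

24.0%


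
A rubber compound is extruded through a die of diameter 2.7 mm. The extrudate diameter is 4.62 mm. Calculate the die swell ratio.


Die swell ratio = D_extrudate / D_die
= 4.62 / 2.7
= 1.711

Die swell = 1.711


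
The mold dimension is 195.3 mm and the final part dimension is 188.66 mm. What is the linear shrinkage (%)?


Shrinkage = (mold - part) / mold * 100
= (195.3 - 188.66) / 195.3 * 100
= 6.64 / 195.3 * 100
= 3.4%

3.4%


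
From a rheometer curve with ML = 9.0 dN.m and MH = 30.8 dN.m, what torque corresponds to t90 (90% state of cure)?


M90 = ML + 0.9 * (MH - ML)
M90 = 9.0 + 0.9 * (30.8 - 9.0)
M90 = 9.0 + 0.9 * 21.8
M90 = 28.62 dN.m

28.62 dN.m


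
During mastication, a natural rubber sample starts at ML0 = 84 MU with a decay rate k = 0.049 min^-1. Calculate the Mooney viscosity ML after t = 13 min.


ML = ML0 * exp(-k * t)
ML = 84 * exp(-0.049 * 13)
ML = 84 * 0.5289
ML = 44.43 MU

44.43 MU


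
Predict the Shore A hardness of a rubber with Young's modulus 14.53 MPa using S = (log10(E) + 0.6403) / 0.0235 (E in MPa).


log10(E) = 0.0235*S - 0.6403  =>  S = (log10(E) + 0.6403) / 0.0235
log10(14.53) = 1.162266
S = (1.162266 + 0.6403) / 0.0235 = 1.802566 / 0.0235
S = 76.7

Shore A = 76.7


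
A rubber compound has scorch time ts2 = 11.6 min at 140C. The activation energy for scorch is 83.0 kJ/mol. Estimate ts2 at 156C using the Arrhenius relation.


Convert temperatures: T1 = 140 + 273.15 = 413.15 K, T2 = 156 + 273.15 = 429.15 K
ts2_new = 11.6 * exp(83000 / 8.314 * (1/429.15 - 1/413.15))
1/T2 - 1/T1 = -9.0241e-05
ts2_new = 4.71 min

4.71 min


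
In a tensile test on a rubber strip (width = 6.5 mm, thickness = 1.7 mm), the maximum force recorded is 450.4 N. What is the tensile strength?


Area = width * thickness = 6.5 * 1.7 = 11.05 mm^2
TS = force / area = 450.4 / 11.05 = 40.76 MPa

40.76 MPa


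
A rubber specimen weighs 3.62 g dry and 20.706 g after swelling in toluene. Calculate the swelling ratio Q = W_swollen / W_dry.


Q = W_swollen / W_dry
Q = 20.706 / 3.62
Q = 5.72

Q = 5.72


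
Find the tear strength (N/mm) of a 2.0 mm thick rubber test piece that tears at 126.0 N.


Tear strength = force / thickness
= 126.0 / 2.0
= 63.0 N/mm

63.0 N/mm


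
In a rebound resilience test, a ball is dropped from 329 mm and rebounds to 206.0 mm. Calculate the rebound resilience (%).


Resilience = h_rebound / h_drop * 100
= 206.0 / 329 * 100
= 62.6%

62.6%


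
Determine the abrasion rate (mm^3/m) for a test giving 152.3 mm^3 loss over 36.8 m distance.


Rate = volume_loss / distance
= 152.3 / 36.8
= 4.139 mm^3/m

4.139 mm^3/m


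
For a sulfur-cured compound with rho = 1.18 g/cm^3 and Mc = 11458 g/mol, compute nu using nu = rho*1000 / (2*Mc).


nu = rho * 1000 / (2 * Mc)
nu = 1.18 * 1000 / (2 * 11458)
nu = 1180.0 / 22916
nu = 0.0515 mol/L

0.0515 mol/L


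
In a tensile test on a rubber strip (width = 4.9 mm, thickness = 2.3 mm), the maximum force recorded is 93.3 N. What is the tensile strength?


Area = width * thickness = 4.9 * 2.3 = 11.27 mm^2
TS = force / area = 93.3 / 11.27 = 8.28 MPa

8.28 MPa


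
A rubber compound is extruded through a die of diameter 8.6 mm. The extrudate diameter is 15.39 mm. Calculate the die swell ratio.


Die swell ratio = D_extrudate / D_die
= 15.39 / 8.6
= 1.79

Die swell = 1.79


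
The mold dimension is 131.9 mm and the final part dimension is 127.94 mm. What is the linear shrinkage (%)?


Shrinkage = (mold - part) / mold * 100
= (131.9 - 127.94) / 131.9 * 100
= 3.96 / 131.9 * 100
= 3.0%

3.0%


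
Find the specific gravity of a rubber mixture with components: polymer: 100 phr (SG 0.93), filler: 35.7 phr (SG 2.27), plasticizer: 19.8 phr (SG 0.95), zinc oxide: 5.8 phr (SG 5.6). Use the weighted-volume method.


Sum of weights = 161.3
Volume contributions:
  polymer: 100/0.93 = 107.5269
  filler: 35.7/2.27 = 15.7269
  plasticizer: 19.8/0.95 = 20.8421
  zinc oxide: 5.8/5.6 = 1.0357
Sum of volumes = 145.1316
SG = 161.3 / 145.1316 = 1.111

SG = 1.111


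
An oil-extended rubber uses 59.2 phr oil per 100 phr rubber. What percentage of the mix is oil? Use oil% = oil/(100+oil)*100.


Oil % = oil / (100 + oil) * 100
= 59.2 / (100 + 59.2) * 100
= 59.2 / 159.2 * 100
= 37.19%

37.19%


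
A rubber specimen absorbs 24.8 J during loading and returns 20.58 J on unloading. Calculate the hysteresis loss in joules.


Hysteresis loss = loading - unloading
= 24.8 - 20.58
= 4.22 J

4.22 J


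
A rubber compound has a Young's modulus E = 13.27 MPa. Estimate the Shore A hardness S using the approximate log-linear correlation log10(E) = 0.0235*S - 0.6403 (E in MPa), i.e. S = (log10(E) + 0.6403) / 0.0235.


log10(E) = 0.0235*S - 0.6403  =>  S = (log10(E) + 0.6403) / 0.0235
log10(13.27) = 1.122871
S = (1.122871 + 0.6403) / 0.0235 = 1.763171 / 0.0235
S = 75.0

Shore A = 75.0


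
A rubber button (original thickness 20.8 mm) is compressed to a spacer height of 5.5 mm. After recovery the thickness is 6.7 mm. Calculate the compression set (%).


CS = (t0 - recovered) / (t0 - ts) * 100
= (20.8 - 6.7) / (20.8 - 5.5) * 100
= 14.1 / 15.3 * 100
= 92.2%

92.2%


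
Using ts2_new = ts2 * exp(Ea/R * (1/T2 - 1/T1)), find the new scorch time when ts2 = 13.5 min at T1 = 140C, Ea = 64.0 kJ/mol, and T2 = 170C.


Convert temperatures: T1 = 140 + 273.15 = 413.15 K, T2 = 170 + 273.15 = 443.15 K
ts2_new = 13.5 * exp(64000 / 8.314 * (1/443.15 - 1/413.15))
1/T2 - 1/T1 = -1.6386e-04
ts2_new = 3.82 min

3.82 min


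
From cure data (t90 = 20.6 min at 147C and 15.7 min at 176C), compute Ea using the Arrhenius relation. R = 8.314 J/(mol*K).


T1 = 420.15 K, T2 = 449.15 K
1/T1 - 1/T2 = 1.5367e-04
ln(t1/t2) = ln(20.6/15.7) = 0.2716
Ea = 8.314 * 0.2716 / 1.5367e-04 = 14695.5589 J/mol
Ea = 14.7 kJ/mol

14.7 kJ/mol


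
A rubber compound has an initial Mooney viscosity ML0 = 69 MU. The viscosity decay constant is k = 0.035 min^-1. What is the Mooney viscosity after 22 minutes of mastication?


ML = ML0 * exp(-k * t)
ML = 69 * exp(-0.035 * 22)
ML = 69 * 0.4630
ML = 31.95 MU

31.95 MU


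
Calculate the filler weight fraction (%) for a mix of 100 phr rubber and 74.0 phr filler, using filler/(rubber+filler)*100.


Filler % = filler / (rubber + filler) * 100
= 74.0 / (100 + 74.0) * 100
= 74.0 / 174.0 * 100
= 42.53%

42.53%


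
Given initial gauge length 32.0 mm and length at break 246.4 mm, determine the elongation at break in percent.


Elongation = (Lf - L0) / L0 * 100
= (246.4 - 32.0) / 32.0 * 100
= 214.4 / 32.0 * 100
= 670.0%

670.0%


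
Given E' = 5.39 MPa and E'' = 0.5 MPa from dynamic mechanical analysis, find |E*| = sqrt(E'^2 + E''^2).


|E*| = sqrt(E'^2 + E''^2)
= sqrt(5.39^2 + 0.5^2)
= sqrt(29.0521 + 0.2500)
= 5.413 MPa

5.413 MPa


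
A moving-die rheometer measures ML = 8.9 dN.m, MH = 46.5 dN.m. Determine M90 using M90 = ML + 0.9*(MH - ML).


M90 = ML + 0.9 * (MH - ML)
M90 = 8.9 + 0.9 * (46.5 - 8.9)
M90 = 8.9 + 0.9 * 37.6
M90 = 42.74 dN.m

42.74 dN.m


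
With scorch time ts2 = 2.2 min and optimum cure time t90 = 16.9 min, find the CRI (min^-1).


CRI = 100 / (t90 - ts2)
= 100 / (16.9 - 2.2)
= 100 / 14.7
= 6.8 min^-1

6.8 min^-1


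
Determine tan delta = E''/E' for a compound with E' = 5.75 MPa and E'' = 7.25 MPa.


tan delta = E'' / E'
= 7.25 / 5.75
= 1.2609

tan delta = 1.2609


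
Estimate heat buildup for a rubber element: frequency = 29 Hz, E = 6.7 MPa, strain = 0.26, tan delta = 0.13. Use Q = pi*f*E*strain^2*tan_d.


Q = pi * f * E * strain^2 * tan_d
= pi * 29 * 6.7 * 0.26^2 * 0.13
= pi * 29 * 6.7 * 0.0676 * 0.13
= 5.3643

Q = 5.3643


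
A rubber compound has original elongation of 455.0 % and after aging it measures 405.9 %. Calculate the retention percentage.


Retention = aged / original * 100
= 405.9 / 455.0 * 100
= 89.2%

89.2%


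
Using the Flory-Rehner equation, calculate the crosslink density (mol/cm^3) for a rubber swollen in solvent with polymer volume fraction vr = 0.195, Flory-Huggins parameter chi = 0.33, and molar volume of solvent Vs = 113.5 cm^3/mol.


ln(1 - vr) = ln(1 - 0.195) = -0.2169
Numerator = -((-0.2169) + 0.195 + 0.33 * 0.195^2) = 0.0094
Denominator = 113.5 * (0.195^(1/3) - 0.195/2) = 54.7512
nu = 0.0094 / 54.7512 = 1.7104e-04 mol/cm^3

1.7104e-04 mol/cm^3


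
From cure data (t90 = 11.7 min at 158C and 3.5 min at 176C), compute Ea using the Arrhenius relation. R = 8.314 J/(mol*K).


T1 = 431.15 K, T2 = 449.15 K
1/T1 - 1/T2 = 9.2951e-05
ln(t1/t2) = ln(11.7/3.5) = 1.2068
Ea = 8.314 * 1.2068 / 9.2951e-05 = 107944.8487 J/mol
Ea = 107.94 kJ/mol

107.94 kJ/mol


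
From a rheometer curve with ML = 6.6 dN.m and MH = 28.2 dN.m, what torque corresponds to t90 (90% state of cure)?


M90 = ML + 0.9 * (MH - ML)
M90 = 6.6 + 0.9 * (28.2 - 6.6)
M90 = 6.6 + 0.9 * 21.6
M90 = 26.04 dN.m

26.04 dN.m


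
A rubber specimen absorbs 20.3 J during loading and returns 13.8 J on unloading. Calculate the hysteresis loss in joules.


Hysteresis loss = loading - unloading
= 20.3 - 13.8
= 6.5 J

6.5 J


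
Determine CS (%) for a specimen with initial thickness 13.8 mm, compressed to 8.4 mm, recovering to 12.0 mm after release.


CS = (t0 - recovered) / (t0 - ts) * 100
= (13.8 - 12.0) / (13.8 - 8.4) * 100
= 1.8 / 5.4 * 100
= 33.3%

33.3%


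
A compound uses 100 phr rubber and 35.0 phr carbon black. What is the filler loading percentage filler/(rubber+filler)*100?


Filler % = filler / (rubber + filler) * 100
= 35.0 / (100 + 35.0) * 100
= 35.0 / 135.0 * 100
= 25.93%

25.93%


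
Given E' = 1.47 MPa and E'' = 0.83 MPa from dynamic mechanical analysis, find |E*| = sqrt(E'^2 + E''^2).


|E*| = sqrt(E'^2 + E''^2)
= sqrt(1.47^2 + 0.83^2)
= sqrt(2.1609 + 0.6889)
= 1.688 MPa

1.688 MPa


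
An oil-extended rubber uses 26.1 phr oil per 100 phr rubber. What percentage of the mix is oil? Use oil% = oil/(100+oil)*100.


Oil % = oil / (100 + oil) * 100
= 26.1 / (100 + 26.1) * 100
= 26.1 / 126.1 * 100
= 20.7%

20.7%


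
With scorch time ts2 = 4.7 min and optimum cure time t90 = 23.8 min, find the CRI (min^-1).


CRI = 100 / (t90 - ts2)
= 100 / (23.8 - 4.7)
= 100 / 19.1
= 5.24 min^-1

5.24 min^-1


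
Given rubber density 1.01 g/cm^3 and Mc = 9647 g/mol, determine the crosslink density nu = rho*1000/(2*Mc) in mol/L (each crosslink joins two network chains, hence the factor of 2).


nu = rho * 1000 / (2 * Mc)
nu = 1.01 * 1000 / (2 * 9647)
nu = 1010.0 / 19294
nu = 0.0523 mol/L

0.0523 mol/L


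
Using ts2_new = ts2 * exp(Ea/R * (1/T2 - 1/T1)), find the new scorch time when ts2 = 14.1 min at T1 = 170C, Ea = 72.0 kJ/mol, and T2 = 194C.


Convert temperatures: T1 = 170 + 273.15 = 443.15 K, T2 = 194 + 273.15 = 467.15 K
ts2_new = 14.1 * exp(72000 / 8.314 * (1/467.15 - 1/443.15))
1/T2 - 1/T1 = -1.1593e-04
ts2_new = 5.17 min

5.17 min


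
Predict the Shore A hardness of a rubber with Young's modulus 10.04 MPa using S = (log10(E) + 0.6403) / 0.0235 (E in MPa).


log10(E) = 0.0235*S - 0.6403  =>  S = (log10(E) + 0.6403) / 0.0235
log10(10.04) = 1.001734
S = (1.001734 + 0.6403) / 0.0235 = 1.642034 / 0.0235
S = 69.9

Shore A = 69.9


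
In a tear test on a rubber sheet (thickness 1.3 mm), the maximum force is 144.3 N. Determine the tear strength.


Tear strength = force / thickness
= 144.3 / 1.3
= 111.0 N/mm

111.0 N/mm


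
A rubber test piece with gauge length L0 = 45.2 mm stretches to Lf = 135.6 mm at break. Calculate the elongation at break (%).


Elongation = (Lf - L0) / L0 * 100
= (135.6 - 45.2) / 45.2 * 100
= 90.4 / 45.2 * 100
= 200.0%

200.0%


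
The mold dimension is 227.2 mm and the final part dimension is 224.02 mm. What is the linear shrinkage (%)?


Shrinkage = (mold - part) / mold * 100
= (227.2 - 224.02) / 227.2 * 100
= 3.18 / 227.2 * 100
= 1.4%

1.4%


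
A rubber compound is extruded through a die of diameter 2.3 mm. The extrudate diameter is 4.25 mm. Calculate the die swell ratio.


Die swell ratio = D_extrudate / D_die
= 4.25 / 2.3
= 1.848

Die swell = 1.848


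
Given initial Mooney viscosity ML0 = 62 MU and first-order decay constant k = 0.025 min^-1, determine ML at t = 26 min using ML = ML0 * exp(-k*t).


ML = ML0 * exp(-k * t)
ML = 62 * exp(-0.025 * 26)
ML = 62 * 0.5220
ML = 32.37 MU

32.37 MU


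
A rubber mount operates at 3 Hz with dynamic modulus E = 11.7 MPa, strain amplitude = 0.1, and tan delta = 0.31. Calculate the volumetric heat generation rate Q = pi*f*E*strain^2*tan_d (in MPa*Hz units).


Q = pi * f * E * strain^2 * tan_d
= pi * 3 * 11.7 * 0.1^2 * 0.31
= pi * 3 * 11.7 * 0.0100 * 0.31
= 0.3418

Q = 0.3418


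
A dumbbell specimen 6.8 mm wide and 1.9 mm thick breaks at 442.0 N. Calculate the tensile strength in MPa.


Area = width * thickness = 6.8 * 1.9 = 12.92 mm^2
TS = force / area = 442.0 / 12.92 = 34.21 MPa

34.21 MPa


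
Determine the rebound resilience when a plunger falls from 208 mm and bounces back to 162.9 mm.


Resilience = h_rebound / h_drop * 100
= 162.9 / 208 * 100
= 78.3%

78.3%


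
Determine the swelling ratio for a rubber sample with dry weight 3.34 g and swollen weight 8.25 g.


Q = W_swollen / W_dry
Q = 8.25 / 3.34
Q = 2.47

Q = 2.47


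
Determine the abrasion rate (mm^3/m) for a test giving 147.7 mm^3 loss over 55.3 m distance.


Rate = volume_loss / distance
= 147.7 / 55.3
= 2.671 mm^3/m

2.671 mm^3/m


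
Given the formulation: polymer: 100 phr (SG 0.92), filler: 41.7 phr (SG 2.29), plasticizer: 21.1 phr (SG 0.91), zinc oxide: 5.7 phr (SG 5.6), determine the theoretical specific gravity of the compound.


Sum of weights = 168.5
Volume contributions:
  polymer: 100/0.92 = 108.6957
  filler: 41.7/2.29 = 18.2096
  plasticizer: 21.1/0.91 = 23.1868
  zinc oxide: 5.7/5.6 = 1.0179
Sum of volumes = 151.1099
SG = 168.5 / 151.1099 = 1.115

SG = 1.115


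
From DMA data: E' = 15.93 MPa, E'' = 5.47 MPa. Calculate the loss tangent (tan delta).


tan delta = E'' / E'
= 5.47 / 15.93
= 0.3434

tan delta = 0.3434


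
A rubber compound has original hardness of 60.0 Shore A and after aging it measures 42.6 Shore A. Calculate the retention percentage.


Retention = aged / original * 100
= 42.6 / 60.0 * 100
= 71.0%

71.0%


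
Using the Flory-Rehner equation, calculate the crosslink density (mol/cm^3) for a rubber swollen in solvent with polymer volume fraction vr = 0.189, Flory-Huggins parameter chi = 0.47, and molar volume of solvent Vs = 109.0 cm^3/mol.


ln(1 - vr) = ln(1 - 0.189) = -0.2095
Numerator = -((-0.2095) + 0.189 + 0.47 * 0.189^2) = 0.0037
Denominator = 109.0 * (0.189^(1/3) - 0.189/2) = 52.2523
nu = 0.0037 / 52.2523 = 7.0779e-05 mol/cm^3

7.0779e-05 mol/cm^3


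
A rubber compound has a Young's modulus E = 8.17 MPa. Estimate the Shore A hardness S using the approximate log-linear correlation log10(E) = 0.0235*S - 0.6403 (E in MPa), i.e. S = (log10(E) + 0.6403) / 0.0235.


log10(E) = 0.0235*S - 0.6403  =>  S = (log10(E) + 0.6403) / 0.0235
log10(8.17) = 0.912222
S = (0.912222 + 0.6403) / 0.0235 = 1.552522 / 0.0235
S = 66.1

Shore A = 66.1


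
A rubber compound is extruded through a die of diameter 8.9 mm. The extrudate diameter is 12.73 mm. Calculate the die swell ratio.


Die swell ratio = D_extrudate / D_die
= 12.73 / 8.9
= 1.43

Die swell = 1.43


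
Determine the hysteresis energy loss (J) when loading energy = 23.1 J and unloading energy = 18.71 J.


Hysteresis loss = loading - unloading
= 23.1 - 18.71
= 4.39 J

4.39 J


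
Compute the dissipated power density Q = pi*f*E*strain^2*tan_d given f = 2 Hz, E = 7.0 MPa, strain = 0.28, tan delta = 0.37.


Q = pi * f * E * strain^2 * tan_d
= pi * 2 * 7.0 * 0.28^2 * 0.37
= pi * 2 * 7.0 * 0.0784 * 0.37
= 1.2758

Q = 1.2758


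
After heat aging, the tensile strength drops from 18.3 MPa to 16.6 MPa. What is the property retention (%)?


Retention = aged / original * 100
= 16.6 / 18.3 * 100
= 90.7%

90.7%


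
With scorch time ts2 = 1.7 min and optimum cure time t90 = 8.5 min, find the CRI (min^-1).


CRI = 100 / (t90 - ts2)
= 100 / (8.5 - 1.7)
= 100 / 6.8
= 14.71 min^-1

14.71 min^-1


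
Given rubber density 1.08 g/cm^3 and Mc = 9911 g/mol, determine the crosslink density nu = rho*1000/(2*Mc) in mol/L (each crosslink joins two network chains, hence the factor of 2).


nu = rho * 1000 / (2 * Mc)
nu = 1.08 * 1000 / (2 * 9911)
nu = 1080.0 / 19822
nu = 0.0545 mol/L

0.0545 mol/L


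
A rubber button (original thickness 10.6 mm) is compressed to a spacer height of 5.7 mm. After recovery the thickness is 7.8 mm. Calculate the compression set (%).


CS = (t0 - recovered) / (t0 - ts) * 100
= (10.6 - 7.8) / (10.6 - 5.7) * 100
= 2.8 / 4.9 * 100
= 57.1%

57.1%


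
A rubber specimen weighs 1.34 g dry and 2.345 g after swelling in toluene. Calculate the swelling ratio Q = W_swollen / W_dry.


Q = W_swollen / W_dry
Q = 2.345 / 1.34
Q = 1.75

Q = 1.75


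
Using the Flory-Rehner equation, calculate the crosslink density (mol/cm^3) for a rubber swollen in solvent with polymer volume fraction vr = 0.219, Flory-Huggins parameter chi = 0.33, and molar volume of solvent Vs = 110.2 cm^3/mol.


ln(1 - vr) = ln(1 - 0.219) = -0.2472
Numerator = -((-0.2472) + 0.219 + 0.33 * 0.219^2) = 0.0124
Denominator = 110.2 * (0.219^(1/3) - 0.219/2) = 54.3578
nu = 0.0124 / 54.3578 = 2.2725e-04 mol/cm^3

2.2725e-04 mol/cm^3


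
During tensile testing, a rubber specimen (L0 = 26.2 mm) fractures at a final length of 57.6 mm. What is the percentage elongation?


Elongation = (Lf - L0) / L0 * 100
= (57.6 - 26.2) / 26.2 * 100
= 31.4 / 26.2 * 100
= 119.8%

119.8%


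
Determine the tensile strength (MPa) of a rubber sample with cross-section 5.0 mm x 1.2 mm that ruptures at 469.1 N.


Area = width * thickness = 5.0 * 1.2 = 6.0 mm^2
TS = force / area = 469.1 / 6.0 = 78.18 MPa

78.18 MPa


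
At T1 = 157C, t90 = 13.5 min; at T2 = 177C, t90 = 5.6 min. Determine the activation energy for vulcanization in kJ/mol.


T1 = 430.15 K, T2 = 450.15 K
1/T1 - 1/T2 = 1.0329e-04
ln(t1/t2) = ln(13.5/5.6) = 0.8799
Ea = 8.314 * 0.8799 / 1.0329e-04 = 70827.5011 J/mol
Ea = 70.83 kJ/mol

70.83 kJ/mol


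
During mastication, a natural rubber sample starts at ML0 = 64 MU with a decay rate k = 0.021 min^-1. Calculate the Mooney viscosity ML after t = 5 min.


ML = ML0 * exp(-k * t)
ML = 64 * exp(-0.021 * 5)
ML = 64 * 0.9003
ML = 57.62 MU

57.62 MU


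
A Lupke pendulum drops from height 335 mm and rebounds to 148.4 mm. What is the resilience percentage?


Resilience = h_rebound / h_drop * 100
= 148.4 / 335 * 100
= 44.3%

44.3%


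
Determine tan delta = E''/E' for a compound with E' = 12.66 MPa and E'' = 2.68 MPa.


tan delta = E'' / E'
= 2.68 / 12.66
= 0.2117

tan delta = 0.2117


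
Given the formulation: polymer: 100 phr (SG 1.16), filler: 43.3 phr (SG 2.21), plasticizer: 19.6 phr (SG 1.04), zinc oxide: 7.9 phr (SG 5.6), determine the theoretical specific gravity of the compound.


Sum of weights = 170.8
Volume contributions:
  polymer: 100/1.16 = 86.2069
  filler: 43.3/2.21 = 19.5928
  plasticizer: 19.6/1.04 = 18.8462
  zinc oxide: 7.9/5.6 = 1.4107
Sum of volumes = 126.0565
SG = 170.8 / 126.0565 = 1.355

SG = 1.355


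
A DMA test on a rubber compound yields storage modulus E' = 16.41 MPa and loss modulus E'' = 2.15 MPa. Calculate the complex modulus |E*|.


|E*| = sqrt(E'^2 + E''^2)
= sqrt(16.41^2 + 2.15^2)
= sqrt(269.2881 + 4.6225)
= 16.55 MPa

16.55 MPa


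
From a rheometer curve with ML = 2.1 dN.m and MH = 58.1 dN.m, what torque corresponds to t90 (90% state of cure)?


M90 = ML + 0.9 * (MH - ML)
M90 = 2.1 + 0.9 * (58.1 - 2.1)
M90 = 2.1 + 0.9 * 56.0
M90 = 52.5 dN.m

52.5 dN.m


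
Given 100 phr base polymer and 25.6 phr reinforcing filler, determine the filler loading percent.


Filler % = filler / (rubber + filler) * 100
= 25.6 / (100 + 25.6) * 100
= 25.6 / 125.6 * 100
= 20.38%

20.38%


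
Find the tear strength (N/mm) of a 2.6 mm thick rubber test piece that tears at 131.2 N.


Tear strength = force / thickness
= 131.2 / 2.6
= 50.46 N/mm

50.46 N/mm


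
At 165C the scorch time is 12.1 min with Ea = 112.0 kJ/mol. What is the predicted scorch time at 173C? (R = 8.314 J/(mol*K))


Convert temperatures: T1 = 165 + 273.15 = 438.15 K, T2 = 173 + 273.15 = 446.15 K
ts2_new = 12.1 * exp(112000 / 8.314 * (1/446.15 - 1/438.15))
1/T2 - 1/T1 = -4.0925e-05
ts2_new = 6.97 min

6.97 min


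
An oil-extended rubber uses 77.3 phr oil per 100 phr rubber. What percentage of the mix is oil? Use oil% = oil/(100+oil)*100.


Oil % = oil / (100 + oil) * 100
= 77.3 / (100 + 77.3) * 100
= 77.3 / 177.3 * 100
= 43.6%

43.6%


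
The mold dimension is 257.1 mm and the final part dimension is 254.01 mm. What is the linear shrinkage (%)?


Shrinkage = (mold - part) / mold * 100
= (257.1 - 254.01) / 257.1 * 100
= 3.09 / 257.1 * 100
= 1.2%

1.2%


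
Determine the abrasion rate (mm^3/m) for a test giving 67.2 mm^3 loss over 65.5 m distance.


Rate = volume_loss / distance
= 67.2 / 65.5
= 1.026 mm^3/m

1.026 mm^3/m


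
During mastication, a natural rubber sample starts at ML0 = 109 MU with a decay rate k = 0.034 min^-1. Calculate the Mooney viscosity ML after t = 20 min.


ML = ML0 * exp(-k * t)
ML = 109 * exp(-0.034 * 20)
ML = 109 * 0.5066
ML = 55.22 MU

55.22 MU


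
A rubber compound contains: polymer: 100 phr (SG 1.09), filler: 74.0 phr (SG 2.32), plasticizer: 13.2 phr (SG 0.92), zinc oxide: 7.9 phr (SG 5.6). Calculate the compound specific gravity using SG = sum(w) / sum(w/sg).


Sum of weights = 195.1
Volume contributions:
  polymer: 100/1.09 = 91.7431
  filler: 74.0/2.32 = 31.8966
  plasticizer: 13.2/0.92 = 14.3478
  zinc oxide: 7.9/5.6 = 1.4107
Sum of volumes = 139.3982
SG = 195.1 / 139.3982 = 1.4

SG = 1.4


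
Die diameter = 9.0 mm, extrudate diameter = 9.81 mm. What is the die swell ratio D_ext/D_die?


Die swell ratio = D_extrudate / D_die
= 9.81 / 9.0
= 1.09

Die swell = 1.09


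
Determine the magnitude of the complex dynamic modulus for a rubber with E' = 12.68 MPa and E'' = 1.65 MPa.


|E*| = sqrt(E'^2 + E''^2)
= sqrt(12.68^2 + 1.65^2)
= sqrt(160.7824 + 2.7225)
= 12.787 MPa

12.787 MPa


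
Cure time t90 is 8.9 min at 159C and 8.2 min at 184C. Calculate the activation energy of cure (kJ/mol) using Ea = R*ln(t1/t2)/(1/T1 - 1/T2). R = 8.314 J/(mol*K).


T1 = 432.15 K, T2 = 457.15 K
1/T1 - 1/T2 = 1.2655e-04
ln(t1/t2) = ln(8.9/8.2) = 0.0819
Ea = 8.314 * 0.0819 / 1.2655e-04 = 5381.9287 J/mol
Ea = 5.38 kJ/mol

5.38 kJ/mol


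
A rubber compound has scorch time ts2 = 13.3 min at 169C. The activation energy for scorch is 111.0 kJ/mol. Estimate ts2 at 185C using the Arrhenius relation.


Convert temperatures: T1 = 169 + 273.15 = 442.15 K, T2 = 185 + 273.15 = 458.15 K
ts2_new = 13.3 * exp(111000 / 8.314 * (1/458.15 - 1/442.15))
1/T2 - 1/T1 = -7.8985e-05
ts2_new = 4.63 min

4.63 min


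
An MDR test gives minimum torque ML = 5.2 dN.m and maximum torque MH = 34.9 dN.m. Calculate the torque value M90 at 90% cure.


M90 = ML + 0.9 * (MH - ML)
M90 = 5.2 + 0.9 * (34.9 - 5.2)
M90 = 5.2 + 0.9 * 29.7
M90 = 31.93 dN.m

31.93 dN.m


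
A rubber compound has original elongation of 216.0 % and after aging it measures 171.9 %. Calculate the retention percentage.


Retention = aged / original * 100
= 171.9 / 216.0 * 100
= 79.6%

79.6%


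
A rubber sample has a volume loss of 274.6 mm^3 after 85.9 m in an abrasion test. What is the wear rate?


Rate = volume_loss / distance
= 274.6 / 85.9
= 3.197 mm^3/m

3.197 mm^3/m


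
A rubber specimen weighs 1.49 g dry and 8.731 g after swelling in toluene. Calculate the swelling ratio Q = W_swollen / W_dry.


Q = W_swollen / W_dry
Q = 8.731 / 1.49
Q = 5.86

Q = 5.86


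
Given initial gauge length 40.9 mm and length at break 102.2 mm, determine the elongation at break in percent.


Elongation = (Lf - L0) / L0 * 100
= (102.2 - 40.9) / 40.9 * 100
= 61.3 / 40.9 * 100
= 149.9%

149.9%


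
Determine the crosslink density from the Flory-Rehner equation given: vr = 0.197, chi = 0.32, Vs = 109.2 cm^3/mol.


ln(1 - vr) = ln(1 - 0.197) = -0.2194
Numerator = -((-0.2194) + 0.197 + 0.32 * 0.197^2) = 0.0100
Denominator = 109.2 * (0.197^(1/3) - 0.197/2) = 52.7834
nu = 0.0100 / 52.7834 = 1.8911e-04 mol/cm^3

1.8911e-04 mol/cm^3


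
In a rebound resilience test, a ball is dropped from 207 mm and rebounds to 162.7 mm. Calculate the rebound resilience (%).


Resilience = h_rebound / h_drop * 100
= 162.7 / 207 * 100
= 78.6%

78.6%


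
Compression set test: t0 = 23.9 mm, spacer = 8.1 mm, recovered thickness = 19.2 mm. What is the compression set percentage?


CS = (t0 - recovered) / (t0 - ts) * 100
= (23.9 - 19.2) / (23.9 - 8.1) * 100
= 4.7 / 15.8 * 100
= 29.7%

29.7%


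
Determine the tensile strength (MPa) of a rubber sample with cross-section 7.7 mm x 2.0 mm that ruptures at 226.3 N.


Area = width * thickness = 7.7 * 2.0 = 15.4 mm^2
TS = force / area = 226.3 / 15.4 = 14.69 MPa

14.69 MPa


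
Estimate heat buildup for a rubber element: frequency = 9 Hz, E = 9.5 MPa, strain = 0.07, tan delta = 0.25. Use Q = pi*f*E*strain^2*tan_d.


Q = pi * f * E * strain^2 * tan_d
= pi * 9 * 9.5 * 0.07^2 * 0.25
= pi * 9 * 9.5 * 0.0049 * 0.25
= 0.3290

Q = 0.3290


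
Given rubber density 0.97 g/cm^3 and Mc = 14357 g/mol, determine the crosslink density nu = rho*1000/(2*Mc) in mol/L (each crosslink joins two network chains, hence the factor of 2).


nu = rho * 1000 / (2 * Mc)
nu = 0.97 * 1000 / (2 * 14357)
nu = 970.0 / 28714
nu = 0.0338 mol/L

0.0338 mol/L


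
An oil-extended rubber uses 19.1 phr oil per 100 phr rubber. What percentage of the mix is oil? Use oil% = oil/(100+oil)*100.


Oil % = oil / (100 + oil) * 100
= 19.1 / (100 + 19.1) * 100
= 19.1 / 119.1 * 100
= 16.04%

16.04%


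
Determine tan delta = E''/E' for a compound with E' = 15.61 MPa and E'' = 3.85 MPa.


tan delta = E'' / E'
= 3.85 / 15.61
= 0.2466

tan delta = 0.2466


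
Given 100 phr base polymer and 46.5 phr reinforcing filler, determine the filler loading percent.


Filler % = filler / (rubber + filler) * 100
= 46.5 / (100 + 46.5) * 100
= 46.5 / 146.5 * 100
= 31.74%

31.74%


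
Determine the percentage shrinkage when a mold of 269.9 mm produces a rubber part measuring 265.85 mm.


Shrinkage = (mold - part) / mold * 100
= (269.9 - 265.85) / 269.9 * 100
= 4.05 / 269.9 * 100
= 1.5%

1.5%


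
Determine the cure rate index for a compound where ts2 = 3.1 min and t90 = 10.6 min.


CRI = 100 / (t90 - ts2)
= 100 / (10.6 - 3.1)
= 100 / 7.5
= 13.33 min^-1

13.33 min^-1


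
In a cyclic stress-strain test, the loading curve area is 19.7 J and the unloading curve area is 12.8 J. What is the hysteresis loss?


Hysteresis loss = loading - unloading
= 19.7 - 12.8
= 6.9 J

6.9 J
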